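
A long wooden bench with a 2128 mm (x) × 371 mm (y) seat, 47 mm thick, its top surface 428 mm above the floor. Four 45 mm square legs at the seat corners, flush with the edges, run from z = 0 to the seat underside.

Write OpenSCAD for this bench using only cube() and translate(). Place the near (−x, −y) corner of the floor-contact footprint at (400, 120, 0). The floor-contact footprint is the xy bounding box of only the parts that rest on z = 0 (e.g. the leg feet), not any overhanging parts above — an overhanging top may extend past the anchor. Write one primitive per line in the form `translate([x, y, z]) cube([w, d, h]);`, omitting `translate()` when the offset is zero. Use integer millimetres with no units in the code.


// leg_h = 428 − 47 = 381
translate([400, 120, 381]) cube([2128, 371, 47]);
translate([400, 120, 0]) cube([45, 45, 381]);
translate([400, 446, 0]) cube([45, 45, 381]);
translate([2483, 120, 0]) cube([45, 45, 381]);
translate([2483, 446, 0]) cube([45, 45, 381]);


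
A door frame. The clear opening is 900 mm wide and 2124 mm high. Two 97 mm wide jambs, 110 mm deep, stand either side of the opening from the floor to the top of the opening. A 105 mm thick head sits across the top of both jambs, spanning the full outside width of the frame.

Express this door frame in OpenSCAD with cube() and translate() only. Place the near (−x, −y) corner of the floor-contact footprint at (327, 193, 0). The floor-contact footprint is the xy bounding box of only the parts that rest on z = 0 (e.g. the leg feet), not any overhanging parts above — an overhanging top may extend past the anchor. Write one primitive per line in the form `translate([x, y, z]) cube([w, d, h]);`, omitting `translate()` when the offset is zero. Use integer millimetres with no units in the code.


translate([327, 193, 0]) cube([97, 110, 2124]);
translate([1324, 193, 0]) cube([97, 110, 2124]);
translate([327, 193, 2124]) cube([1094, 110, 105]);


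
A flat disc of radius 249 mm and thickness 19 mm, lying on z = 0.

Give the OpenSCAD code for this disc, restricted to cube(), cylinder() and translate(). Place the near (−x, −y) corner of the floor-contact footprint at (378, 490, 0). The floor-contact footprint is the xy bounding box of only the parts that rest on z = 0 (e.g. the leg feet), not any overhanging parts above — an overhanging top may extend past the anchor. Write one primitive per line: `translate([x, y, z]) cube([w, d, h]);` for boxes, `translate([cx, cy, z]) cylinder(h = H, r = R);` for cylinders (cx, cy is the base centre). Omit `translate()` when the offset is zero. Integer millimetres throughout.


translate([627, 739, 0]) cylinder(h = 19, r = 249);


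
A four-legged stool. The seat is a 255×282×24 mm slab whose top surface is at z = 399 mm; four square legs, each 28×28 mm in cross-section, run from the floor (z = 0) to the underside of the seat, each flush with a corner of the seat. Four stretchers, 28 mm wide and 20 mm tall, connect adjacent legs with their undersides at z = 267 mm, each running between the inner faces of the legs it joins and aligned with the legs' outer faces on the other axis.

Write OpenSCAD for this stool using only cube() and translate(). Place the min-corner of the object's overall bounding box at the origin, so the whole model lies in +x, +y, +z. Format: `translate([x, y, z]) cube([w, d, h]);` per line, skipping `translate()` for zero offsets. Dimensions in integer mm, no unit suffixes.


translate([0, 0, 375]) cube([255, 282, 24]);
cube([28, 28, 375]);
translate([227, 0, 0]) cube([28, 28, 375]);
translate([0, 254, 0]) cube([28, 28, 375]);
translate([227, 254, 0]) cube([28, 28, 375]);
translate([28, 0, 267]) cube([199, 28, 20]);
translate([28, 254, 267]) cube([199, 28, 20]);
translate([0, 28, 267]) cube([28, 226, 20]);
translate([227, 28, 267]) cube([28, 226, 20]);


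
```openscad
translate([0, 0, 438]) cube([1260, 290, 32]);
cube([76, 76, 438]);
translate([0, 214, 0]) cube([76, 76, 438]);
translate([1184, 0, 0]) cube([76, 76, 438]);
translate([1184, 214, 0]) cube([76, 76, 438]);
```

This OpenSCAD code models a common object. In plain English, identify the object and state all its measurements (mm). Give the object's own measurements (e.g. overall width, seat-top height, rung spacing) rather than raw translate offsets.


A bench: a 1260×290 mm seat slab, 32 mm thick, top at z = 470 mm, on four 76×76 mm square legs flush with the seat corners and standing on z = 0.


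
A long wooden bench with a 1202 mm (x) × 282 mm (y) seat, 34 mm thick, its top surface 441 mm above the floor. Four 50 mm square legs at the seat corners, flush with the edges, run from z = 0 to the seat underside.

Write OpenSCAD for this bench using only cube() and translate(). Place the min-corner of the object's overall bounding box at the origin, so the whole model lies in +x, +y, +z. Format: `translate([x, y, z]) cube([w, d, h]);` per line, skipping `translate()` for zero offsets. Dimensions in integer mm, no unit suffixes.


translate([0, 0, 407]) cube([1202, 282, 34]);
cube([50, 50, 407]);
translate([0, 232, 0]) cube([50, 50, 407]);
translate([1152, 0, 0]) cube([50, 50, 407]);
translate([1152, 232, 0]) cube([50, 50, 407]);


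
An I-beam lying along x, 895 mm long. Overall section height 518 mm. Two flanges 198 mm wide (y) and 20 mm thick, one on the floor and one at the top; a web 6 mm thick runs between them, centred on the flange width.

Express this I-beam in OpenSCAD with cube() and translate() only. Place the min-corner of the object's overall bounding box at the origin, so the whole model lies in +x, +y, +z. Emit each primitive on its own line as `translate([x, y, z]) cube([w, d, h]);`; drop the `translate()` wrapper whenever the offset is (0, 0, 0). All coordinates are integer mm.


cube([895, 198, 20]);
translate([0, 96, 20]) cube([895, 6, 478]);
translate([0, 0, 498]) cube([895, 198, 20]);


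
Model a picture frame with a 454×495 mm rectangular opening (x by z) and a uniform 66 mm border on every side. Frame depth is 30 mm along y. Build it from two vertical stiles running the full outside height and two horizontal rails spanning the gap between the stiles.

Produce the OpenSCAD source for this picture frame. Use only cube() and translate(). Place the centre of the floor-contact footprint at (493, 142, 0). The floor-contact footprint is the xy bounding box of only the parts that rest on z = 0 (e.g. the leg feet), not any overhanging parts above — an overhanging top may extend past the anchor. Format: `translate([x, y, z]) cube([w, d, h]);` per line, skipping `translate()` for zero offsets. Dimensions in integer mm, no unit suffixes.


translate([200, 127, 0]) cube([66, 30, 627]);
translate([720, 127, 0]) cube([66, 30, 627]);
translate([266, 127, 0]) cube([454, 30, 66]);
translate([266, 127, 561]) cube([454, 30, 66]);


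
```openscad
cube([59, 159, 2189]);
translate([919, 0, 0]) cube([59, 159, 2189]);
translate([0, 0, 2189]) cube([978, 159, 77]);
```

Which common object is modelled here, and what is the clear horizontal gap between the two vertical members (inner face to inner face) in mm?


A door frame. The clear opening width is 860 mm.

Two 2189 mm tall posts with a header on top — a door frame. The left jamb is 59 mm wide at x = 0; the right jamb starts at x = 919. The clear opening is 919 − 59 = 860 mm.


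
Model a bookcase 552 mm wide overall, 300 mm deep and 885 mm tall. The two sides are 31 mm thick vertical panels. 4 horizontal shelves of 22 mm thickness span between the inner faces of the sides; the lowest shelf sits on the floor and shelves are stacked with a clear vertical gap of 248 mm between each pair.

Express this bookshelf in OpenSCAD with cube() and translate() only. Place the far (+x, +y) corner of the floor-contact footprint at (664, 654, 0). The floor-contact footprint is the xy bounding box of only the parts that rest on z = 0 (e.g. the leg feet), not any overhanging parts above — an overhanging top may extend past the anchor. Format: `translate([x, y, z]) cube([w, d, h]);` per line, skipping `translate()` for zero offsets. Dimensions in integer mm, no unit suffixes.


translate([112, 354, 0]) cube([31, 300, 885]);
translate([633, 354, 0]) cube([31, 300, 885]);
translate([143, 354, 0]) cube([490, 300, 22]);
translate([143, 354, 270]) cube([490, 300, 22]);
translate([143, 354, 540]) cube([490, 300, 22]);
translate([143, 354, 810]) cube([490, 300, 22]);


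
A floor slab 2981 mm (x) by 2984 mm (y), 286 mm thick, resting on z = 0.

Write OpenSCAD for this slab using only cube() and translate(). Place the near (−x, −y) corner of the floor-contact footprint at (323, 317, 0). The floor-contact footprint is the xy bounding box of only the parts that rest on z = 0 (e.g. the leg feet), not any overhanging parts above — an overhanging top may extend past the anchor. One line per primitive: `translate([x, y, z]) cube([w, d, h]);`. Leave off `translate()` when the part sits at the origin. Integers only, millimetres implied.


translate([323, 317, 0]) cube([2981, 2984, 286]);


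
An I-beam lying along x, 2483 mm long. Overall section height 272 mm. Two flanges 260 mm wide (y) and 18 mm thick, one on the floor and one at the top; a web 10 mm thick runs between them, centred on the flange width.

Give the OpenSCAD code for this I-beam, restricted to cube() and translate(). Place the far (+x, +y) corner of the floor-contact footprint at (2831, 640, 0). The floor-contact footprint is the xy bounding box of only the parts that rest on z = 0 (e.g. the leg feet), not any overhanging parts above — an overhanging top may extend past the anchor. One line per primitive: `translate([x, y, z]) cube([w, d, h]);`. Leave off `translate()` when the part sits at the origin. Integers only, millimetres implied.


translate([348, 380, 0]) cube([2483, 260, 18]);
translate([348, 505, 18]) cube([2483, 10, 236]);
translate([348, 380, 254]) cube([2483, 260, 18]);


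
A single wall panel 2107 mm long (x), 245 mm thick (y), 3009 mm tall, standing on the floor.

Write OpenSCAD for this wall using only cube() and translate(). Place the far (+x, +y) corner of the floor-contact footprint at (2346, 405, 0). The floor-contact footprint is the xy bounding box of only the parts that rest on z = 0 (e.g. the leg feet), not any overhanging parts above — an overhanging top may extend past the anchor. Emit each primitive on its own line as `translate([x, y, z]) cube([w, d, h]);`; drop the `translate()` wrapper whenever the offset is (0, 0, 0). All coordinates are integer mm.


translate([239, 160, 0]) cube([2107, 245, 3009]);


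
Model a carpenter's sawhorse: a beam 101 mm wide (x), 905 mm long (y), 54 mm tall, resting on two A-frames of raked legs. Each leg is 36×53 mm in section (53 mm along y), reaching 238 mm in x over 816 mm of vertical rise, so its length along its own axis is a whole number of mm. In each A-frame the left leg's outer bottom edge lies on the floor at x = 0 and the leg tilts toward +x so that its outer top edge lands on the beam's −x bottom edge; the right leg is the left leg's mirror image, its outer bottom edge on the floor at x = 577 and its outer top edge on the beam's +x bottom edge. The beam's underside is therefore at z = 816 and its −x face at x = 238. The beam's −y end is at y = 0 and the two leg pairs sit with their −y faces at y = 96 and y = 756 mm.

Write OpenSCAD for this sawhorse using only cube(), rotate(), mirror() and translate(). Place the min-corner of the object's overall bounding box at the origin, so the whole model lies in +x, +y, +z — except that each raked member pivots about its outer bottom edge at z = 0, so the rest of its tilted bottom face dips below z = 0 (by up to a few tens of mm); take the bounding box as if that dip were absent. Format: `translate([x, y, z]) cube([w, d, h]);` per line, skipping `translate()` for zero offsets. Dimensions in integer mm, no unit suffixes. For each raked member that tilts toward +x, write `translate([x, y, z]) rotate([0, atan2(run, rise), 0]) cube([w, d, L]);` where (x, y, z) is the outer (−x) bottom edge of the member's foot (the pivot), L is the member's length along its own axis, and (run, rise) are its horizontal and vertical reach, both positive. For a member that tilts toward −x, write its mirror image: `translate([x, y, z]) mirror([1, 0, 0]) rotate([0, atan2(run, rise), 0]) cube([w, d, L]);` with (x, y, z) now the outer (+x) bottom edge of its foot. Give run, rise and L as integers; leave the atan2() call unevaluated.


translate([238, 0, 816]) cube([101, 905, 54]);
translate([0, 96, 0]) rotate([0, atan2(238, 816), 0]) cube([36, 53, 850]);
translate([577, 96, 0]) mirror([1, 0, 0]) rotate([0, atan2(238, 816), 0]) cube([36, 53, 850]);
translate([0, 756, 0]) rotate([0, atan2(238, 816), 0]) cube([36, 53, 850]);
translate([577, 756, 0]) mirror([1, 0, 0]) rotate([0, atan2(238, 816), 0]) cube([36, 53, 850]);


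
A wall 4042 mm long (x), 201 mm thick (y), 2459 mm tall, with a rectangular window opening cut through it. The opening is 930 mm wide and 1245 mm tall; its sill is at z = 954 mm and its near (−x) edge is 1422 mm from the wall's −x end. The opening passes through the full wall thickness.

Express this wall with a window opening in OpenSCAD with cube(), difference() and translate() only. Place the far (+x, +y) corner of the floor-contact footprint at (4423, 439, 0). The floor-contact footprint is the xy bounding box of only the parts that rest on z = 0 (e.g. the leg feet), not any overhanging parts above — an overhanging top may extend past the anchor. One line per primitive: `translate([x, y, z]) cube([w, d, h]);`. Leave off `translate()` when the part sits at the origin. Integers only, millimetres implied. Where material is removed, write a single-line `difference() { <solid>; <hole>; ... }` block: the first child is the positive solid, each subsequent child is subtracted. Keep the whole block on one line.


difference() { translate([381, 238, 0]) cube([4042, 201, 2459]); translate([1803, 238, 954]) cube([930, 201, 1245]); }


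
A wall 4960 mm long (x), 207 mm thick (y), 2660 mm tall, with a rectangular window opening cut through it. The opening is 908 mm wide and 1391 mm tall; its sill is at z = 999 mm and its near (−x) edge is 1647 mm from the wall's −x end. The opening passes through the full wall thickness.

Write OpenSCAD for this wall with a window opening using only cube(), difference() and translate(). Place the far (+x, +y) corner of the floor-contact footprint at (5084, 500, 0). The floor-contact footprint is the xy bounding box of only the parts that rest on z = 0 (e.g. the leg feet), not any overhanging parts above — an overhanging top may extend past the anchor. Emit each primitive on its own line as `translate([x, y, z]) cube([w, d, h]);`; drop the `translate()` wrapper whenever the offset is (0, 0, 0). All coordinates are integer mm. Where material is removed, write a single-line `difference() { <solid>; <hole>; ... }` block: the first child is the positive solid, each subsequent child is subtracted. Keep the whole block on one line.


difference() { translate([124, 293, 0]) cube([4960, 207, 2660]); translate([1771, 293, 999]) cube([908, 207, 1391]); }


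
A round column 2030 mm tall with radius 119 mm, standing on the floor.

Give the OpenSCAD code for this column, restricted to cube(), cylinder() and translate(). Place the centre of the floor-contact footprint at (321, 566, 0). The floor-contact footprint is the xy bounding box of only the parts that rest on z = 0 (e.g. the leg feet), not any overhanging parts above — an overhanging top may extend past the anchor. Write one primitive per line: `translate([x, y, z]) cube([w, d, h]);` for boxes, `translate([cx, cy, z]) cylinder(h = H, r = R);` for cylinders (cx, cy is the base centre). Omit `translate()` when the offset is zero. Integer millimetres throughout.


translate([321, 566, 0]) cylinder(h = 2030, r = 119);


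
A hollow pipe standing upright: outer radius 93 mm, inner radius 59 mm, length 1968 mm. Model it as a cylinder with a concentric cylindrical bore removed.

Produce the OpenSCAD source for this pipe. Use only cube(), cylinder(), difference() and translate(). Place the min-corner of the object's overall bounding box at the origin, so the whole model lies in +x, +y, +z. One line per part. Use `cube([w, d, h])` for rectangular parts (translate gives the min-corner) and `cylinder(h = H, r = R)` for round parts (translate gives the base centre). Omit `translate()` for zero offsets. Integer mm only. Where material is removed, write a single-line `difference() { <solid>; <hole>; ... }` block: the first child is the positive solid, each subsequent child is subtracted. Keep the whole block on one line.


difference() { translate([93, 93, 0]) cylinder(h = 1968, r = 93); translate([93, 93, 0]) cylinder(h = 1968, r = 59); }


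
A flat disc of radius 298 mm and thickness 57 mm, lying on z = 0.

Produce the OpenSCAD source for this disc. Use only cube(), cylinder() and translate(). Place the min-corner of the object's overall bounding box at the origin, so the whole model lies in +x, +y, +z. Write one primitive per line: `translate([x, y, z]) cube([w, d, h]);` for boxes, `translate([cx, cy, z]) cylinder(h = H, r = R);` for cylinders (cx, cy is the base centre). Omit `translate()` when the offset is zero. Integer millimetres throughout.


translate([298, 298, 0]) cylinder(h = 57, r = 298);


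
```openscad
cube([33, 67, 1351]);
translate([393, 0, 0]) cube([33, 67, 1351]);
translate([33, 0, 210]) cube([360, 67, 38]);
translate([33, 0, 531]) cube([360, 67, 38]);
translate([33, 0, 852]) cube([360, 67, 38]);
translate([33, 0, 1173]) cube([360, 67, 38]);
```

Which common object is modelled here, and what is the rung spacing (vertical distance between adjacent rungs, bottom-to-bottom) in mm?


A ladder. The rung spacing is 321 mm.

Two tall 33×67 posts with 4 short bars between them — a ladder. Adjacent rungs sit at z = 210 and z = 531, so the spacing is 531 − 210 = 321 mm.


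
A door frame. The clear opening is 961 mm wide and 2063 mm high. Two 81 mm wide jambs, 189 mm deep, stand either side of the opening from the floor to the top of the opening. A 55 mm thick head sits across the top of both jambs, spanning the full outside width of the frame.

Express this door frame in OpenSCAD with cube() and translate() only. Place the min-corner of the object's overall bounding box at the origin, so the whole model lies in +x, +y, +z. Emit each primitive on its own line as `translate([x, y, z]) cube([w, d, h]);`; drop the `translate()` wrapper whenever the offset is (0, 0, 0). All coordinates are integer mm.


cube([81, 189, 2063]);
translate([1042, 0, 0]) cube([81, 189, 2063]);
translate([0, 0, 2063]) cube([1123, 189, 55]);


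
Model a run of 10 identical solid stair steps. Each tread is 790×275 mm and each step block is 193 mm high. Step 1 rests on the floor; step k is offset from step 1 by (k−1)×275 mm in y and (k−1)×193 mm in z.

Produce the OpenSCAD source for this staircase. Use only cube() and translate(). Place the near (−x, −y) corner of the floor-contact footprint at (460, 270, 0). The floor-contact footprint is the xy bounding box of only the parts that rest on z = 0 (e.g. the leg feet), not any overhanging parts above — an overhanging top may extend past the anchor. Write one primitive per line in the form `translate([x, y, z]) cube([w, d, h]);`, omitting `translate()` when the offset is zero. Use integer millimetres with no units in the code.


translate([460, 270, 0]) cube([790, 275, 193]);
translate([460, 545, 193]) cube([790, 275, 193]);
translate([460, 820, 386]) cube([790, 275, 193]);
translate([460, 1095, 579]) cube([790, 275, 193]);
translate([460, 1370, 772]) cube([790, 275, 193]);
translate([460, 1645, 965]) cube([790, 275, 193]);
translate([460, 1920, 1158]) cube([790, 275, 193]);
translate([460, 2195, 1351]) cube([790, 275, 193]);
translate([460, 2470, 1544]) cube([790, 275, 193]);
translate([460, 2745, 1737]) cube([790, 275, 193]);


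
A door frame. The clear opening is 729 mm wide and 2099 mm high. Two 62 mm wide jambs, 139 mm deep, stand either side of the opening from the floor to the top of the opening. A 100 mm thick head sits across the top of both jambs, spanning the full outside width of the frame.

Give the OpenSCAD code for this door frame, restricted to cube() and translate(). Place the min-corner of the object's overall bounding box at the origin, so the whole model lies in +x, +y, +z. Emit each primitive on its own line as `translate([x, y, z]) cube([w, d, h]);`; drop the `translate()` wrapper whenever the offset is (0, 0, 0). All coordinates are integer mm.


cube([62, 139, 2099]);
translate([791, 0, 0]) cube([62, 139, 2099]);
translate([0, 0, 2099]) cube([853, 139, 100]);


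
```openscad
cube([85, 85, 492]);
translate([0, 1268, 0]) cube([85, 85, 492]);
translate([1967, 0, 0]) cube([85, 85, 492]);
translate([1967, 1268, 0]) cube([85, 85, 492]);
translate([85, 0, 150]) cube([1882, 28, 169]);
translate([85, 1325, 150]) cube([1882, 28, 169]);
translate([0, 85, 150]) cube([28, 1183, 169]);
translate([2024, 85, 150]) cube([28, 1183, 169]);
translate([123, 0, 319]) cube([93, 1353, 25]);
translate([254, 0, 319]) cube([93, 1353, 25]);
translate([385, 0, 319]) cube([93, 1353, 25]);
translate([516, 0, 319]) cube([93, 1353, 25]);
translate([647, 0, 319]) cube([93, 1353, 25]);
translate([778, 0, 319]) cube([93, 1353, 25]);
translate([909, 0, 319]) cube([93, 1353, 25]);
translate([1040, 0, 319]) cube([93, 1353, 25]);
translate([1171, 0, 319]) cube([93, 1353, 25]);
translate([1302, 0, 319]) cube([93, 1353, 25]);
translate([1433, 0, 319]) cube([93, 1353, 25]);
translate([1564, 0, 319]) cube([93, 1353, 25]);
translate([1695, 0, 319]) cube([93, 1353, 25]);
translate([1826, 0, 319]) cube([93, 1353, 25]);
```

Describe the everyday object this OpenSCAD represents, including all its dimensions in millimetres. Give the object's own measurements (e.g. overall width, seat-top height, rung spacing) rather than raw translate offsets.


A bed frame 2052 mm long (x) by 1353 mm wide (y). Four 85×85 mm corner posts, 492 mm tall, at the corners of the footprint. Four rails of 28 mm thickness and 169 mm height run between adjacent posts with their undersides at z = 150 mm, their outer faces flush with the outside of the frame (the two x-running rails run between the posts' inner faces; the two y-running rails run between the posts' inner faces). 14 slats, each 93 mm wide (x) and 25 mm thick, lie across the top of the two x-running rails, running the full 1353 mm width of the frame in y; along x they sit between the end posts with a 38 mm gap after the −x posts and between neighbouring slats, leaving 48 mm before the +x posts.


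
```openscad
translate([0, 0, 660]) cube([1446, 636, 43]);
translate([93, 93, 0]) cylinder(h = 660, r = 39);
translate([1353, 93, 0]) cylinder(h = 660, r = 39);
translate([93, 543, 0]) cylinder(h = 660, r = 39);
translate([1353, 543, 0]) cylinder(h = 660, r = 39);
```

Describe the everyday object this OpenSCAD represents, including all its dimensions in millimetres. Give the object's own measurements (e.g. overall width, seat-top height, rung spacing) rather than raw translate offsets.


A table: top 1446 mm (x) × 636 mm (y), 43 mm thick, upper face at z = 703 mm, on four round legs of 78 mm diameter, each leg's bounding box inset 54 mm from the nearest pair of top edges from z = 0 to the bottom of the top.


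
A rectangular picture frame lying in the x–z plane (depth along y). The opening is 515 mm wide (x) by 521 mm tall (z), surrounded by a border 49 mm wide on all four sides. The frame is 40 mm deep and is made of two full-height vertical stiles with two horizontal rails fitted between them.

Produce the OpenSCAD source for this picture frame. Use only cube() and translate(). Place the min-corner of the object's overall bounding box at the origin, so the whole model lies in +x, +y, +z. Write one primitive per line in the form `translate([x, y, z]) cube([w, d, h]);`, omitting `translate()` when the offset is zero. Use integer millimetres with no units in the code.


cube([49, 40, 619]);
translate([564, 0, 0]) cube([49, 40, 619]);
translate([49, 0, 0]) cube([515, 40, 49]);
translate([49, 0, 570]) cube([515, 40, 49]);


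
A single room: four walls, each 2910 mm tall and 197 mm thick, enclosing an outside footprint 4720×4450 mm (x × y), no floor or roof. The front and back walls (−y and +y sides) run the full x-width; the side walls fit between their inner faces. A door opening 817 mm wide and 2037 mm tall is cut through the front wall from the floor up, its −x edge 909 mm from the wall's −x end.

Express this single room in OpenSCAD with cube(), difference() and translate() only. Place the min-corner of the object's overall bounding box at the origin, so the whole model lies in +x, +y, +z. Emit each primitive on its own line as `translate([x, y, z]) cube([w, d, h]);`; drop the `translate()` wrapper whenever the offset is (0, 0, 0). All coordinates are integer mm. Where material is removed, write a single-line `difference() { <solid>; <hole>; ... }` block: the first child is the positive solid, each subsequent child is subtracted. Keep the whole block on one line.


difference() { cube([4720, 197, 2910]); translate([909, 0, 0]) cube([817, 197, 2037]); }
translate([0, 4253, 0]) cube([4720, 197, 2910]);
translate([0, 197, 0]) cube([197, 4056, 2910]);
translate([4523, 197, 0]) cube([197, 4056, 2910]);


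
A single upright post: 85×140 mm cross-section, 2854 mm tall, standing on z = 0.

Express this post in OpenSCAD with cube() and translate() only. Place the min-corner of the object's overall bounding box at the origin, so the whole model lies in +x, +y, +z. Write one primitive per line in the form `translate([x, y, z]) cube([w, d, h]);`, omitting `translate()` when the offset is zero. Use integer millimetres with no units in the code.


cube([85, 140, 2854]);


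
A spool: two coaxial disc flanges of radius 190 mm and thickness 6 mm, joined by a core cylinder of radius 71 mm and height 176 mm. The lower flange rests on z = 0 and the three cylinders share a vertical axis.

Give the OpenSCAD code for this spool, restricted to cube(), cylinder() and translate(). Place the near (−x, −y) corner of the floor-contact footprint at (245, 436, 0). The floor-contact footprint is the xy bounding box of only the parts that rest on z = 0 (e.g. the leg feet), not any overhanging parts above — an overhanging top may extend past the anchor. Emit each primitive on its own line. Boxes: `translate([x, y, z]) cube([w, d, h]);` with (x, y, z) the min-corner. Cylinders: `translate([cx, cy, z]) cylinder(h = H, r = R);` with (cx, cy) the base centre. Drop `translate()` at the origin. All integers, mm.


translate([435, 626, 0]) cylinder(h = 6, r = 190);
translate([435, 626, 6]) cylinder(h = 176, r = 71);
translate([435, 626, 182]) cylinder(h = 6, r = 190);


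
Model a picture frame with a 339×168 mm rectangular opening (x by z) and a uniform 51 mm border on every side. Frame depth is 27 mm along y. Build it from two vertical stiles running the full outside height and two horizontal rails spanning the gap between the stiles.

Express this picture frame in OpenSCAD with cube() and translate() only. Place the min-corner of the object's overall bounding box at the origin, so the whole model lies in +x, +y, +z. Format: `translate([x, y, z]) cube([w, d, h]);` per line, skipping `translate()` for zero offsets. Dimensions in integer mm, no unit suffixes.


cube([51, 27, 270]);
translate([390, 0, 0]) cube([51, 27, 270]);
translate([51, 0, 0]) cube([339, 27, 51]);
translate([51, 0, 219]) cube([339, 27, 51]);


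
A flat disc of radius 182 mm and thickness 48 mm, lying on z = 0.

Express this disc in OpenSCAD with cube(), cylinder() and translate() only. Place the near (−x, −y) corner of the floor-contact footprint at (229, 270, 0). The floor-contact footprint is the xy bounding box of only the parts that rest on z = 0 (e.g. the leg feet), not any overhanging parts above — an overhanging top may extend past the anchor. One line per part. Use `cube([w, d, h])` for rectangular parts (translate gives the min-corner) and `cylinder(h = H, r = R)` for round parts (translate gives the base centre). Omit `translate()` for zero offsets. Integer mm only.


translate([411, 452, 0]) cylinder(h = 48, r = 182);


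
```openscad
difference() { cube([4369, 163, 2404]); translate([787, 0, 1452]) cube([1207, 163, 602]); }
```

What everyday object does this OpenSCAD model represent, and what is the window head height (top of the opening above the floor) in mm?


A wall with a window opening. The window head height is 2054 mm.

A wall with a rectangular opening subtracted — a window. Sill at z = 1452, opening 602 mm tall, so the head is at 1452 + 602 = 2054 mm.


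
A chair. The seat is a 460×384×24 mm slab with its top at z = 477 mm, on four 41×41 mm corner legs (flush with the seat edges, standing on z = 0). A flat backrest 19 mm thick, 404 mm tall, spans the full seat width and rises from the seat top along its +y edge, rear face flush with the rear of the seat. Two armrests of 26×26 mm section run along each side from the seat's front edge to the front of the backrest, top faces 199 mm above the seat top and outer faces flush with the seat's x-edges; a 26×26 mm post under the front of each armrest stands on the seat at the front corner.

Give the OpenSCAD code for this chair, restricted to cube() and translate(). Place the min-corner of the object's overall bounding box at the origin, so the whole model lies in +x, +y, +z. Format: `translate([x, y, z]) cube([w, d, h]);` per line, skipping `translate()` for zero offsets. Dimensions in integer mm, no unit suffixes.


translate([0, 0, 453]) cube([460, 384, 24]);
cube([41, 41, 453]);
translate([419, 0, 0]) cube([41, 41, 453]);
translate([0, 343, 0]) cube([41, 41, 453]);
translate([419, 343, 0]) cube([41, 41, 453]);
translate([0, 365, 477]) cube([460, 19, 404]);
translate([0, 0, 650]) cube([26, 365, 26]);
translate([434, 0, 650]) cube([26, 365, 26]);
translate([0, 0, 477]) cube([26, 26, 173]);
translate([434, 0, 477]) cube([26, 26, 173]);


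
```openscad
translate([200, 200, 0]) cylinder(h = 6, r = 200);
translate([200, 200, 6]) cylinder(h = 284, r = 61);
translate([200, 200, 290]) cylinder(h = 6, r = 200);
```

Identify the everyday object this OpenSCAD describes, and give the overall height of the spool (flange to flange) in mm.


A spool. The overall height is 296 mm.

Three coaxial cylinders, large–small–large — a spool. Two 6 mm flanges and a 284 mm core give 6 + 284 + 6 = 296 mm.


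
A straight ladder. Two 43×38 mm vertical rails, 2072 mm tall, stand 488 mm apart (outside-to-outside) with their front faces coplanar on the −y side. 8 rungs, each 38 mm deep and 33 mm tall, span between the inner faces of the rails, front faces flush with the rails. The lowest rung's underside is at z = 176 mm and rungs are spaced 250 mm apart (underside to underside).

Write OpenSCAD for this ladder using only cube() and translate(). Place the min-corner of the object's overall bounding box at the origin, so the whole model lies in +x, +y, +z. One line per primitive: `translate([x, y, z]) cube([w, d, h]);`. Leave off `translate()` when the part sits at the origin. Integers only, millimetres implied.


cube([43, 38, 2072]);
translate([445, 0, 0]) cube([43, 38, 2072]);
translate([43, 0, 176]) cube([402, 38, 33]);
translate([43, 0, 426]) cube([402, 38, 33]);
translate([43, 0, 676]) cube([402, 38, 33]);
translate([43, 0, 926]) cube([402, 38, 33]);
translate([43, 0, 1176]) cube([402, 38, 33]);
translate([43, 0, 1426]) cube([402, 38, 33]);
translate([43, 0, 1676]) cube([402, 38, 33]);
translate([43, 0, 1926]) cube([402, 38, 33]);


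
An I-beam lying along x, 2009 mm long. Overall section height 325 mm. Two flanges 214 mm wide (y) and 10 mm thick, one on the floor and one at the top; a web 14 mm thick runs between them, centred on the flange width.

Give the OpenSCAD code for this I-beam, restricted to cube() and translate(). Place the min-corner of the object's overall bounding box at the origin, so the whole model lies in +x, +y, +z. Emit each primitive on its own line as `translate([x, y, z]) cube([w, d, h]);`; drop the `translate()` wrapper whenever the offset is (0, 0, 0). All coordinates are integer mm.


cube([2009, 214, 10]);
translate([0, 100, 10]) cube([2009, 14, 305]);
translate([0, 0, 315]) cube([2009, 214, 10]);


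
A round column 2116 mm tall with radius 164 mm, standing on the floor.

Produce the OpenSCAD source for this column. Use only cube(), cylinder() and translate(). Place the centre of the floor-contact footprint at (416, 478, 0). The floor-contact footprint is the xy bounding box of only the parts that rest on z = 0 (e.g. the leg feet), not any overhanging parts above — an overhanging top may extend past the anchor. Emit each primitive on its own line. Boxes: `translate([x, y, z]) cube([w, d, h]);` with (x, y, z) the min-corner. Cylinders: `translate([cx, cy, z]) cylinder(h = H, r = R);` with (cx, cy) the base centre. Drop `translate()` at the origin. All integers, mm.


translate([416, 478, 0]) cylinder(h = 2116, r = 164);


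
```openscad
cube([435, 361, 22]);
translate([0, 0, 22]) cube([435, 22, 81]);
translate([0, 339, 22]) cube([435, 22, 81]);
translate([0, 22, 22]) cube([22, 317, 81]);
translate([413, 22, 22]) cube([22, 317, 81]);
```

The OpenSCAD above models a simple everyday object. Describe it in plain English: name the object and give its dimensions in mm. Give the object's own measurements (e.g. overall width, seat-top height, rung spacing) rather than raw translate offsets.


An open-topped rectangular box: outside dimensions 435×361×103 mm, with a uniform wall and base thickness of 22 mm. The base is a full 435×361 slab on the floor; four walls sit on top of the base. The front and back walls (the −y and +y sides) span the full width; the two side walls fit between them.


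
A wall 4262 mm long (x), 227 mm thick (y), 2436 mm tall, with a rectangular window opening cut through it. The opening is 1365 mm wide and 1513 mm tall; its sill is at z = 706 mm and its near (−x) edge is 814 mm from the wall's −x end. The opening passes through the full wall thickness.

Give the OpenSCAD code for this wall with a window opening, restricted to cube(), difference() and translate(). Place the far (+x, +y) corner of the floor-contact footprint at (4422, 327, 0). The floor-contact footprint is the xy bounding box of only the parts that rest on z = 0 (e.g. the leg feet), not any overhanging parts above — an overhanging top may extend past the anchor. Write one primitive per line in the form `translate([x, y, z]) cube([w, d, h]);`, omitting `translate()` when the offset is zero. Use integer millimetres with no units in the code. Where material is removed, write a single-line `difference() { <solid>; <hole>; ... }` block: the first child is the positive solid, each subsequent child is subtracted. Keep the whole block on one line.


difference() { translate([160, 100, 0]) cube([4262, 227, 2436]); translate([974, 100, 706]) cube([1365, 227, 1513]); }


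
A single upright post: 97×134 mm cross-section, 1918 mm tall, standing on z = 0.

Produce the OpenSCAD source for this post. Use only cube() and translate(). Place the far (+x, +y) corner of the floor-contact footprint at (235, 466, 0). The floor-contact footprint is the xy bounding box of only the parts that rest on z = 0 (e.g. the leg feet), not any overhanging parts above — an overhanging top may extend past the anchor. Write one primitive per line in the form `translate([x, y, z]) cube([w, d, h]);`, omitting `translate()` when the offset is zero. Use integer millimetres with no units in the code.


translate([138, 332, 0]) cube([97, 134, 1918]);


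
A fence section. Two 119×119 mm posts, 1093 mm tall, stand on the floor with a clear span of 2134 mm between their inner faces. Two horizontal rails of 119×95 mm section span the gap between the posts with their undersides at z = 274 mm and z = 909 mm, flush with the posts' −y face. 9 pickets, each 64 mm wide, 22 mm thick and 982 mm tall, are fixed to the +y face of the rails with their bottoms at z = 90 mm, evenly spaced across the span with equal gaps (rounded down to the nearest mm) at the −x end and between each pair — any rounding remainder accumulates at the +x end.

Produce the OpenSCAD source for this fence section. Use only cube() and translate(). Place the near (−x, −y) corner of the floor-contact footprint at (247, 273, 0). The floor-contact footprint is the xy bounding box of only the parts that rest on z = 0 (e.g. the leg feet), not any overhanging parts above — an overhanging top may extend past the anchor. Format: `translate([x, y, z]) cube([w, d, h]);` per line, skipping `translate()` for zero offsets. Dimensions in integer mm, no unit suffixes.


translate([247, 273, 0]) cube([119, 119, 1093]);
translate([2500, 273, 0]) cube([119, 119, 1093]);
translate([366, 273, 274]) cube([2134, 119, 95]);
translate([366, 273, 909]) cube([2134, 119, 95]);
translate([521, 392, 90]) cube([64, 22, 982]);
translate([740, 392, 90]) cube([64, 22, 982]);
translate([959, 392, 90]) cube([64, 22, 982]);
translate([1178, 392, 90]) cube([64, 22, 982]);
translate([1397, 392, 90]) cube([64, 22, 982]);
translate([1616, 392, 90]) cube([64, 22, 982]);
translate([1835, 392, 90]) cube([64, 22, 982]);
translate([2054, 392, 90]) cube([64, 22, 982]);
translate([2273, 392, 90]) cube([64, 22, 982]);


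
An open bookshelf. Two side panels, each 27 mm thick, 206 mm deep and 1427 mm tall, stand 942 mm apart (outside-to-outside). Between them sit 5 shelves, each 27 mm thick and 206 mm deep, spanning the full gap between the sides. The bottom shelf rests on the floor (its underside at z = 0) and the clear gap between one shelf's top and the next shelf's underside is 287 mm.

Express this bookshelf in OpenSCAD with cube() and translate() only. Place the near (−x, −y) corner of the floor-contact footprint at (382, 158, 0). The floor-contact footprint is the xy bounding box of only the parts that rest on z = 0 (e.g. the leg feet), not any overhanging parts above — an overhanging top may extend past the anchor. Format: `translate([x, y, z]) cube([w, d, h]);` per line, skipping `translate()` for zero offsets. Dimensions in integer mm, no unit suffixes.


translate([382, 158, 0]) cube([27, 206, 1427]);
translate([1297, 158, 0]) cube([27, 206, 1427]);
translate([409, 158, 0]) cube([888, 206, 27]);
translate([409, 158, 314]) cube([888, 206, 27]);
translate([409, 158, 628]) cube([888, 206, 27]);
translate([409, 158, 942]) cube([888, 206, 27]);
translate([409, 158, 1256]) cube([888, 206, 27]);


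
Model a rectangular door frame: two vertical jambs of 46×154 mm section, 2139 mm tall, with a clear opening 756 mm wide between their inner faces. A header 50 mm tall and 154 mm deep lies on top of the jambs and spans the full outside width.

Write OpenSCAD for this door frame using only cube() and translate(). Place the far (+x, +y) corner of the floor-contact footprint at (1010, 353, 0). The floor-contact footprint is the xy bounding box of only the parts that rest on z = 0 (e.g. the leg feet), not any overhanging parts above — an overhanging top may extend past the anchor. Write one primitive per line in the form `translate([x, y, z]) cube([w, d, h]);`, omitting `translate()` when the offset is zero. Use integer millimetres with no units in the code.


translate([162, 199, 0]) cube([46, 154, 2139]);
translate([964, 199, 0]) cube([46, 154, 2139]);
translate([162, 199, 2139]) cube([848, 154, 50]);


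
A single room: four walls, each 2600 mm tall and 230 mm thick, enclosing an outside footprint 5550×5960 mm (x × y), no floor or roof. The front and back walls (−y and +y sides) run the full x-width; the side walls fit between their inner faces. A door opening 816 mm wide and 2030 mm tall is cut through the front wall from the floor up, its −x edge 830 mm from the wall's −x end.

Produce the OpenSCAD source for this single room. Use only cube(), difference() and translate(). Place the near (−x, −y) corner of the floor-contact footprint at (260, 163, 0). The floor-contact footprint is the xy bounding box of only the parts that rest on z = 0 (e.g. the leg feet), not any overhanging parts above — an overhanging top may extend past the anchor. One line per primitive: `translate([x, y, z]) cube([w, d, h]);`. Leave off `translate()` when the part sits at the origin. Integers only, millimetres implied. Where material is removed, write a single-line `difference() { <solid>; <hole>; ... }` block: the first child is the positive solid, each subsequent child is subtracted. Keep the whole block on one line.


difference() { translate([260, 163, 0]) cube([5550, 230, 2600]); translate([1090, 163, 0]) cube([816, 230, 2030]); }
translate([260, 5893, 0]) cube([5550, 230, 2600]);
translate([260, 393, 0]) cube([230, 5500, 2600]);
translate([5580, 393, 0]) cube([230, 5500, 2600]);
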